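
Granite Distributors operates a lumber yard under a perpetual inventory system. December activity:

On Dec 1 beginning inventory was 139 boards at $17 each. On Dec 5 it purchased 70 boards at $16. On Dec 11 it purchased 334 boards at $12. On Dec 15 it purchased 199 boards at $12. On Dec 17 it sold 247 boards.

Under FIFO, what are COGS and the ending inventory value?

Dec 17, 247 sold [FIFO — oldest first]: 139 @ $17 + 70 @ $16 + 38 @ $12 = $3,939
Ending inventory: 296 @ $12 + 199 @ $12 = $5,940

COGS = $3,939; ending inventory = $5,940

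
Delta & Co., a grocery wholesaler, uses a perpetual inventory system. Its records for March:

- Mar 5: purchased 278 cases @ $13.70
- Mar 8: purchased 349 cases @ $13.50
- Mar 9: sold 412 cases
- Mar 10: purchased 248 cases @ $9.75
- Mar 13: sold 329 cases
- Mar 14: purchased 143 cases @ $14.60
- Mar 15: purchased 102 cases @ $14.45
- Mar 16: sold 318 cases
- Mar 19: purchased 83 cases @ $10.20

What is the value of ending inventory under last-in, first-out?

Ending inventory = $1,682.30

Mar 9, 412 sold [LIFO — newest first]: 349 @ $13.50 + 63 @ $13.70 = $5,574.60
Mar 13, 329 sold [LIFO — newest first]: 248 @ $9.75 + 81 @ $13.70 = $3,527.70
Mar 16, 318 sold [LIFO — newest first]: 102 @ $14.45 + 143 @ $14.60 + 73 @ $13.70 = $4,561.80
Total COGS = $5,574.60 + $3,527.70 + $4,561.80 = $13,664.10
Ending inventory: 61 @ $13.70 + 83 @ $10.20 = $1,682.30
Check: goods available $15,346.40 = COGS $13,664.10 + ending $1,682.30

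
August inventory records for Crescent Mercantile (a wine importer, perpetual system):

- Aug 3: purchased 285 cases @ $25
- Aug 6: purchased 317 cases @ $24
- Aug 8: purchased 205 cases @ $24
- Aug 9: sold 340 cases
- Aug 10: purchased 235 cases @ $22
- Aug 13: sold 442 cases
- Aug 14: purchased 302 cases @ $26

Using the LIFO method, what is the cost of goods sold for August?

Aug 9, 340 sold [LIFO — newest first]: 205 @ $24 + 135 @ $24 = $8,160
Aug 13, 442 sold [LIFO — newest first]: 235 @ $22 + 182 @ $24 + 25 @ $25 = $10,163
Total COGS = $8,160 + $10,163 = $18,323
Ending inventory: 260 @ $25 + 302 @ $26 = $14,352

COGS = $18,323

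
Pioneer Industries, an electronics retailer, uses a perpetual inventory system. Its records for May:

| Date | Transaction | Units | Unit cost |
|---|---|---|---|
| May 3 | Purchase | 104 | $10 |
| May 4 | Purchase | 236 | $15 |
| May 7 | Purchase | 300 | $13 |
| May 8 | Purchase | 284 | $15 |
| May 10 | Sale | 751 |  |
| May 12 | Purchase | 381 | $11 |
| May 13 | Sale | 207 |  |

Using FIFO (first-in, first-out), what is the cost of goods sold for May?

COGS = $13,114

May 10, 751 sold [FIFO — oldest first]: 104 @ $10 + 236 @ $15 + 300 @ $13 + 111 @ $15 = $10,145
May 13, 207 sold [FIFO — oldest first]: 173 @ $15 + 34 @ $11 = $2,969
Total COGS = $10,145 + $2,969 = $13,114
Ending inventory: 347 @ $11 = $3,817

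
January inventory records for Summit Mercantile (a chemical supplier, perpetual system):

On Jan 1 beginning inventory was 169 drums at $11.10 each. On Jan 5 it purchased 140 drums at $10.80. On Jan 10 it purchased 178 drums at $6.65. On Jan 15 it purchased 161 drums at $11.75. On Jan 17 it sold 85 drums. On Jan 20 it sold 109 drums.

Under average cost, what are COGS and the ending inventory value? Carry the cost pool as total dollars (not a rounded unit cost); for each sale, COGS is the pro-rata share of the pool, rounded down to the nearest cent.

After Jan 1: 169 on hand, pool $1,875.90 (≈ $11.1000 each)
After Jan 5: 309 on hand, pool $3,387.90 (≈ $10.9641 each)
After Jan 10: 487 on hand, pool $4,571.60 (≈ $9.3873 each)
After Jan 15: 648 on hand, pool $6,463.35 (≈ $9.9743 each)
Jan 17, sell 85: 85/648 × $6,463.35 → $847.81
Jan 20, sell 109: 109/563 × $5,615.54 → $1,087.20
Total COGS = $847.81 + $1,087.20 = $1,935.01
Ending inventory (cost pool remaining) = $4,528.34

COGS = $1,935.01; ending inventory = $4,528.34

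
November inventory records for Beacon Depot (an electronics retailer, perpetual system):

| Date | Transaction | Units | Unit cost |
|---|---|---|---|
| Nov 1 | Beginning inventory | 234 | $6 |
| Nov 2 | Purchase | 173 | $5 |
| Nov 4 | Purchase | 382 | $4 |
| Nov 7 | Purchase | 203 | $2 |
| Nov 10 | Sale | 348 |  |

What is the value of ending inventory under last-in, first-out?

Nov 10, 348 sold [LIFO — newest first]: 203 @ $2 + 145 @ $4 = $986
Ending inventory: 234 @ $6 + 173 @ $5 + 237 @ $4 = $3,217

Ending inventory = $3,217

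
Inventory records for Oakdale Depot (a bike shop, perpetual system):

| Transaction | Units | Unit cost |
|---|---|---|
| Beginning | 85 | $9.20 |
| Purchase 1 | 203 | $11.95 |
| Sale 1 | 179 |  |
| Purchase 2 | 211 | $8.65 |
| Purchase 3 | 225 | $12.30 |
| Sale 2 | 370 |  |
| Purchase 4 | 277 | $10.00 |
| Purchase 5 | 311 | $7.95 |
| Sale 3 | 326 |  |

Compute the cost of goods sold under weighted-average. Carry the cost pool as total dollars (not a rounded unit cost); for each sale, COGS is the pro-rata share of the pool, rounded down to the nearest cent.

COGS = $8,972.49

After Beginning: 85 on hand, pool $782.00 (≈ $9.2000 each)
After Purchase 1: 288 on hand, pool $3,207.85 (≈ $11.1384 each)
Sale 1, sell 179: 179/288 × $3,207.85 → $1,993.76
After Purchase 2: 320 on hand, pool $3,039.24 (≈ $9.4976 each)
After Purchase 3: 545 on hand, pool $5,806.74 (≈ $10.6546 each)
Sale 2, sell 370: 370/545 × $5,806.74 → $3,942.19
After Purchase 4: 452 on hand, pool $4,634.55 (≈ $10.2534 each)
After Purchase 5: 763 on hand, pool $7,107.00 (≈ $9.3145 each)
Sale 3, sell 326: 326/763 × $7,107.00 → $3,036.54
Total COGS = $1,993.76 + $3,942.19 + $3,036.54 = $8,972.49
Ending inventory (cost pool remaining) = $4,070.46
Check: goods available $13,042.95 = COGS $8,972.49 + ending $4,070.46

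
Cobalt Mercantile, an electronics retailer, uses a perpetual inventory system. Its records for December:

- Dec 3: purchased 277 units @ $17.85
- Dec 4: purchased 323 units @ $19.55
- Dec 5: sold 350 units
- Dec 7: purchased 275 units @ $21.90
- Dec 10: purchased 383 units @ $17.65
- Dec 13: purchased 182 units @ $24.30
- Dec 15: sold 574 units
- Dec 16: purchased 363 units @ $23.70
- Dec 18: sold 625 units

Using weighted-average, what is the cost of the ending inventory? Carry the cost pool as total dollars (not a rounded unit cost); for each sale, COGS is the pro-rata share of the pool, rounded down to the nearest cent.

After Dec 3: 277 on hand, pool $4,944.45 (≈ $17.8500 each)
After Dec 4: 600 on hand, pool $11,259.10 (≈ $18.7652 each)
Dec 5, sell 350: 350/600 × $11,259.10 → $6,567.80
After Dec 7: 525 on hand, pool $10,713.80 (≈ $20.4072 each)
After Dec 10: 908 on hand, pool $17,473.75 (≈ $19.2442 each)
After Dec 13: 1090 on hand, pool $21,896.35 (≈ $20.0884 each)
Dec 15, sell 574: 574/1090 × $21,896.35 → $11,530.73
After Dec 16: 879 on hand, pool $18,968.72 (≈ $21.5799 each)
Dec 18, sell 625: 625/879 × $18,968.72 → $13,487.42
Total COGS = $6,567.80 + $11,530.73 + $13,487.42 = $31,585.95
Ending inventory (cost pool remaining) = $5,481.30

Ending inventory = $5,481.30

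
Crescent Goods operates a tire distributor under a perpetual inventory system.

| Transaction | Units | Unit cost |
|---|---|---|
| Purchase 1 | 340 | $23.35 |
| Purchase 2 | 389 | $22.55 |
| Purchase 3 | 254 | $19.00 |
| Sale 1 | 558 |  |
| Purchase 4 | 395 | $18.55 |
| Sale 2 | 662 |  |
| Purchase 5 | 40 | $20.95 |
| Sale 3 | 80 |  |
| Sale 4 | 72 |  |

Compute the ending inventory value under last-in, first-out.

Ending inventory = $1,074.10

Sale 1 (558) [LIFO — newest first]: 254 @ $19.00 + 304 @ $22.55 = $11,681.20
Sale 2 (662) [LIFO — newest first]: 395 @ $18.55 + 85 @ $22.55 + 182 @ $23.35 = $13,493.70
Sale 3 (80) [LIFO — newest first]: 40 @ $20.95 + 40 @ $23.35 = $1,772.00
Sale 4 (72) [LIFO — newest first]: 72 @ $23.35 = $1,681.20
Total COGS = $11,681.20 + $13,493.70 + $1,772.00 + $1,681.20 = $28,628.10
Ending inventory: 46 @ $23.35 = $1,074.10
Check: goods available $29,702.20 = COGS $28,628.10 + ending $1,074.10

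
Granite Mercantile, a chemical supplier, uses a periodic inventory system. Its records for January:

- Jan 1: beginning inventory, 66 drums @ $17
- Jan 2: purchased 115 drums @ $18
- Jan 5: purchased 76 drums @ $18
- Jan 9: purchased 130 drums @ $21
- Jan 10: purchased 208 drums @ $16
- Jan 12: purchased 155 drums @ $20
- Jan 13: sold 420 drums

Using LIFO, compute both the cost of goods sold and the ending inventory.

Jan 13, 420 sold [LIFO — newest first]: 155 @ $20 + 208 @ $16 + 57 @ $21 = $7,625
Ending inventory: 66 @ $17 + 115 @ $18 + 76 @ $18 + 73 @ $21 = $6,093
Check: goods available $13,718 = COGS $7,625 + ending $6,093

COGS = $7,625; ending inventory = $6,093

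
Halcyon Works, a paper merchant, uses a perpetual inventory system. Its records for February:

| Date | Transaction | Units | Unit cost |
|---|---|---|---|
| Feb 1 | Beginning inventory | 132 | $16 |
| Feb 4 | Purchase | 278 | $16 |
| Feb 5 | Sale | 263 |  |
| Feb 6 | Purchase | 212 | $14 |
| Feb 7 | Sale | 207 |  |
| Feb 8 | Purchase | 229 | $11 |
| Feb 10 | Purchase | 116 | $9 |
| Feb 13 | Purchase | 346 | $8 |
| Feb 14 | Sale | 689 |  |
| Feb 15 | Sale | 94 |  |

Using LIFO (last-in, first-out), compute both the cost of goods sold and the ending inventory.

Feb 5, 263 sold [LIFO — newest first]: 263 @ $16 = $4,208
Feb 7, 207 sold [LIFO — newest first]: 207 @ $14 = $2,898
Feb 14, 689 sold [LIFO — newest first]: 346 @ $8 + 116 @ $9 + 227 @ $11 = $6,309
Feb 15, 94 sold [LIFO — newest first]: 2 @ $11 + 5 @ $14 + 15 @ $16 + 72 @ $16 = $1,484
Total COGS = $4,208 + $2,898 + $6,309 + $1,484 = $14,899
Ending inventory: 60 @ $16 = $960

COGS = $14,899; ending inventory = $960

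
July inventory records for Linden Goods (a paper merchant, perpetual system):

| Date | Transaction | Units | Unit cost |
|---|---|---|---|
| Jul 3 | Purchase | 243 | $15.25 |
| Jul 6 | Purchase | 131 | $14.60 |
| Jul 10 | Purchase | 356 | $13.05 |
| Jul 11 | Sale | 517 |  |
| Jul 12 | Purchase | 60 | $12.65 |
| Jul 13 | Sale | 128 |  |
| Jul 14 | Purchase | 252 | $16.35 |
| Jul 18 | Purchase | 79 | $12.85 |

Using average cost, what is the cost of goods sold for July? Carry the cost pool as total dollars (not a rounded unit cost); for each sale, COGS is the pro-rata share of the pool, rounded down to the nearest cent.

After Jul 3: 243 on hand, pool $3,705.75 (≈ $15.2500 each)
After Jul 6: 374 on hand, pool $5,618.35 (≈ $15.0223 each)
After Jul 10: 730 on hand, pool $10,264.15 (≈ $14.0605 each)
Jul 11, sell 517: 517/730 × $10,264.15 → $7,269.26
After Jul 12: 273 on hand, pool $3,753.89 (≈ $13.7505 each)
Jul 13, sell 128: 128/273 × $3,753.89 → $1,760.06
After Jul 14: 397 on hand, pool $6,114.03 (≈ $15.4006 each)
After Jul 18: 476 on hand, pool $7,129.18 (≈ $14.9773 each)
Total COGS = $7,269.26 + $1,760.06 = $9,029.32
Ending inventory (cost pool remaining) = $7,129.18
Check: goods available $16,158.50 = COGS $9,029.32 + ending $7,129.18

COGS = $9,029.32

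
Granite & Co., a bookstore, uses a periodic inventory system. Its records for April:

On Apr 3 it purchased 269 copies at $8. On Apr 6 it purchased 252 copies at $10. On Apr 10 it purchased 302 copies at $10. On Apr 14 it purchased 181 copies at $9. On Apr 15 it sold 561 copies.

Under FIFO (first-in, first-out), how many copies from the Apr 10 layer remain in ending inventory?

Apr 15, 561 sold [FIFO — oldest first]: 269 @ $8 + 252 @ $10 + 40 @ $10 = $5,072
Ending inventory: 262 @ $10 + 181 @ $9 = $4,249
Check: goods available $9,321 = COGS $5,072 + ending $4,249

262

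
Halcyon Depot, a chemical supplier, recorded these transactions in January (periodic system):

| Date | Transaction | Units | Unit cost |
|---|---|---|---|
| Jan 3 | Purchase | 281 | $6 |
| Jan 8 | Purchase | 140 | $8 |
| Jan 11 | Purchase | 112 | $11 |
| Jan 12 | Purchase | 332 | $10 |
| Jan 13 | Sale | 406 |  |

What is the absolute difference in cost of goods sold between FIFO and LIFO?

$1,448

FIFO COGS: 281 @ $6 + 125 @ $8 = $2,686
LIFO COGS: 332 @ $10 + 74 @ $11 = $4,134
Difference = |$2,686 − $4,134| = $1,448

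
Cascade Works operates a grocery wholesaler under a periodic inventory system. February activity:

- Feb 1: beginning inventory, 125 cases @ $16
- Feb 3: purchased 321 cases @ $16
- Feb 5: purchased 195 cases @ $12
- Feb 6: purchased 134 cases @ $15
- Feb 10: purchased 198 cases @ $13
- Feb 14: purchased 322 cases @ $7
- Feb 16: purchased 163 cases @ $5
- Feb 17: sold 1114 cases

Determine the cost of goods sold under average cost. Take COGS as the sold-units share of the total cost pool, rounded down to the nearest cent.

COGS = $13,087.58

Feb 17, sell 1114: 1114/1458 × $17,129.00 → $13,087.58
Ending inventory (cost pool remaining) = $4,041.42
Check: goods available $17,129.00 = COGS $13,087.58 + ending $4,041.42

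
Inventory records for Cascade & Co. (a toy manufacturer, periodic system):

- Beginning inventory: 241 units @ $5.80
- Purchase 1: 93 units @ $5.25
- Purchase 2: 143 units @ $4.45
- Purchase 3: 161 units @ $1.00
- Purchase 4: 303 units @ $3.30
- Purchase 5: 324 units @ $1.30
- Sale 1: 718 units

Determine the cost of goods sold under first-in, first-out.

Sale 1 (718) [FIFO — oldest first]: 241 @ $5.80 + 93 @ $5.25 + 143 @ $4.45 + 161 @ $1.00 + 80 @ $3.30 = $2,947.40
Ending inventory: 223 @ $3.30 + 324 @ $1.30 = $1,157.10
Check: goods available $4,104.50 = COGS $2,947.40 + ending $1,157.10

COGS = $2,947.40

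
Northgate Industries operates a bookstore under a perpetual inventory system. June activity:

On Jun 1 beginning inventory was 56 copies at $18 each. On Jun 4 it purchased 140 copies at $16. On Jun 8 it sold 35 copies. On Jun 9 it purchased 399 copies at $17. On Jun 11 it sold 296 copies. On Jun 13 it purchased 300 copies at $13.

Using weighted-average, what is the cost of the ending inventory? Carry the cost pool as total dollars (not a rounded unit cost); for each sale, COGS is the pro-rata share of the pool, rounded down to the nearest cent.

After Jun 1: 56 on hand, pool $1,008.00 (≈ $18.0000 each)
After Jun 4: 196 on hand, pool $3,248.00 (≈ $16.5714 each)
Jun 8, sell 35: 35/196 × $3,248.00 → $580.00
After Jun 9: 560 on hand, pool $9,451.00 (≈ $16.8768 each)
Jun 11, sell 296: 296/560 × $9,451.00 → $4,995.52
After Jun 13: 564 on hand, pool $8,355.48 (≈ $14.8147 each)
Total COGS = $580.00 + $4,995.52 = $5,575.52
Ending inventory (cost pool remaining) = $8,355.48

Ending inventory = $8,355.48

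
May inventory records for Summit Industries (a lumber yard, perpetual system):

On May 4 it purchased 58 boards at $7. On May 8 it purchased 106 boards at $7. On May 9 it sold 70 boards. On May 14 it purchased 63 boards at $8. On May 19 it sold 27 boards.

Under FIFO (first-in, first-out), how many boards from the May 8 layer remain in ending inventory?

May 9, 70 sold [FIFO — oldest first]: 58 @ $7 + 12 @ $7 = $490
May 19, 27 sold [FIFO — oldest first]: 27 @ $7 = $189
Total COGS = $490 + $189 = $679
Ending inventory: 67 @ $7 + 63 @ $8 = $973

67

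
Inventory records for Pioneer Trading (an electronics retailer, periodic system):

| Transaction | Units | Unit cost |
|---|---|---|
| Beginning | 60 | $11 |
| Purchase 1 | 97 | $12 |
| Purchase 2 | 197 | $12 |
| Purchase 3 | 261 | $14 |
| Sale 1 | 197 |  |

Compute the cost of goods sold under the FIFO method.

COGS = $2,304

Sale 1 (197) [FIFO — oldest first]: 60 @ $11 + 97 @ $12 + 40 @ $12 = $2,304
Ending inventory: 157 @ $12 + 261 @ $14 = $5,538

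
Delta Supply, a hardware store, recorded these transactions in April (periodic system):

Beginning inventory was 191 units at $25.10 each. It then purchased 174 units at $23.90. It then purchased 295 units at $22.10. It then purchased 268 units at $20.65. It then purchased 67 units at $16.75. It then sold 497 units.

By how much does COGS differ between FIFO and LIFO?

$1,633.25

FIFO COGS: 191 @ $25.10 + 174 @ $23.90 + 132 @ $22.10 = $11,869.90
LIFO COGS: 67 @ $16.75 + 268 @ $20.65 + 162 @ $22.10 = $10,236.65
Difference = |$11,869.90 − $10,236.65| = $1,633.25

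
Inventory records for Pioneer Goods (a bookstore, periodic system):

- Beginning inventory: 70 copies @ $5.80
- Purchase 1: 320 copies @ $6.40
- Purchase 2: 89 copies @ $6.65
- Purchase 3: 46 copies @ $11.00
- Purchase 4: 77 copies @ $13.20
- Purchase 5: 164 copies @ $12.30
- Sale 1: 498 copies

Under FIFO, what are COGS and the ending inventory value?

Sale 1 (498) [FIFO — oldest first]: 70 @ $5.80 + 320 @ $6.40 + 89 @ $6.65 + 19 @ $11.00 = $3,254.85
Ending inventory: 27 @ $11.00 + 77 @ $13.20 + 164 @ $12.30 = $3,330.60
Check: goods available $6,585.45 = COGS $3,254.85 + ending $3,330.60

COGS = $3,254.85; ending inventory = $3,330.60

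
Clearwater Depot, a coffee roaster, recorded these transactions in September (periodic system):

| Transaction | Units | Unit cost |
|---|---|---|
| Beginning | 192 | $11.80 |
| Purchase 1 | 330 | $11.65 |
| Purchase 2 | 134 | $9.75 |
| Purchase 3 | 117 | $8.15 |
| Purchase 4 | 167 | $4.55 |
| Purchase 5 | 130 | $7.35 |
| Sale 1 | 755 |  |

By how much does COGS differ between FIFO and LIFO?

FIFO COGS: 192 @ $11.80 + 330 @ $11.65 + 134 @ $9.75 + 99 @ $8.15 = $8,223.45
LIFO COGS: 130 @ $7.35 + 167 @ $4.55 + 117 @ $8.15 + 134 @ $9.75 + 207 @ $11.65 = $6,386.95
Difference = |$8,223.45 − $6,386.95| = $1,836.50

$1,836.50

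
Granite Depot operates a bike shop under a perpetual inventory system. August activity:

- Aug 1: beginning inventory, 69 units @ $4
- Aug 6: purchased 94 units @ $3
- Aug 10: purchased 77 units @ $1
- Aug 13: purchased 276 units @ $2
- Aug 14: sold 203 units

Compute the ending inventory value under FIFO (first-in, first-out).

Ending inventory = $589

Aug 14, 203 sold [FIFO — oldest first]: 69 @ $4 + 94 @ $3 + 40 @ $1 = $598
Ending inventory: 37 @ $1 + 276 @ $2 = $589
Check: goods available $1,187 = COGS $598 + ending $589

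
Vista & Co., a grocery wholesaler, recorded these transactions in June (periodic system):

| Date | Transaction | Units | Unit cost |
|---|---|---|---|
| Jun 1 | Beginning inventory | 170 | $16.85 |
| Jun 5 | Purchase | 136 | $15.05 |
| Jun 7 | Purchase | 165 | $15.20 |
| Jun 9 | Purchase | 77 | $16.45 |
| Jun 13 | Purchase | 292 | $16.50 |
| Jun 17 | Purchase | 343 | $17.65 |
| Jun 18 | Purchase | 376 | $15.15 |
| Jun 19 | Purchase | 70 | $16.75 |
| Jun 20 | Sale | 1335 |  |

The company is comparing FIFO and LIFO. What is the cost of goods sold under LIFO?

FIFO COGS: 170 @ $16.85 + 136 @ $15.05 + 165 @ $15.20 + 77 @ $16.45 + 292 @ $16.50 + 343 @ $17.65 + 152 @ $15.15 = $21,860.70
LIFO COGS: 70 @ $16.75 + 376 @ $15.15 + 343 @ $17.65 + 292 @ $16.50 + 77 @ $16.45 + 165 @ $15.20 + 12 @ $15.05 = $21,696.10

COGS = $21,696.10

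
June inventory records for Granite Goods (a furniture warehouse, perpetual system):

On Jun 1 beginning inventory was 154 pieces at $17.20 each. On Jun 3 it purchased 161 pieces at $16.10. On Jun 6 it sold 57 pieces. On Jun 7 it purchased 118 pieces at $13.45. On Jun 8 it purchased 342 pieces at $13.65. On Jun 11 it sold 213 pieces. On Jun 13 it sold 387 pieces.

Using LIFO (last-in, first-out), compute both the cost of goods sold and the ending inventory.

Jun 6, 57 sold [LIFO — newest first]: 57 @ $16.10 = $917.70
Jun 11, 213 sold [LIFO — newest first]: 213 @ $13.65 = $2,907.45
Jun 13, 387 sold [LIFO — newest first]: 129 @ $13.65 + 118 @ $13.45 + 104 @ $16.10 + 36 @ $17.20 = $5,641.55
Total COGS = $917.70 + $2,907.45 + $5,641.55 = $9,466.70
Ending inventory: 118 @ $17.20 = $2,029.60

COGS = $9,466.70; ending inventory = $2,029.60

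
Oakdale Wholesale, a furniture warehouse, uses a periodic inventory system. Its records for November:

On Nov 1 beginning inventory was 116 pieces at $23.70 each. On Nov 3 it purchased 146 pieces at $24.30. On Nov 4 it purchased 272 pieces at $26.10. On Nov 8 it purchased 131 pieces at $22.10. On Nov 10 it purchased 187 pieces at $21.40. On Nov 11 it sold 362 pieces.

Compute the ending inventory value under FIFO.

Nov 11, 362 sold [FIFO — oldest first]: 116 @ $23.70 + 146 @ $24.30 + 100 @ $26.10 = $8,907.00
Ending inventory: 172 @ $26.10 + 131 @ $22.10 + 187 @ $21.40 = $11,386.10

Ending inventory = $11,386.10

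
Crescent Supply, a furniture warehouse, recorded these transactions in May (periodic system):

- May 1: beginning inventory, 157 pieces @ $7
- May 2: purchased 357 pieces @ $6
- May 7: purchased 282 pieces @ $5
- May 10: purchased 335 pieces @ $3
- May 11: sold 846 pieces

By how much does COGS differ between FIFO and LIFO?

FIFO COGS: 157 @ $7 + 357 @ $6 + 282 @ $5 + 50 @ $3 = $4,801
LIFO COGS: 335 @ $3 + 282 @ $5 + 229 @ $6 = $3,789
Difference = |$4,801 − $3,789| = $1,012

$1,012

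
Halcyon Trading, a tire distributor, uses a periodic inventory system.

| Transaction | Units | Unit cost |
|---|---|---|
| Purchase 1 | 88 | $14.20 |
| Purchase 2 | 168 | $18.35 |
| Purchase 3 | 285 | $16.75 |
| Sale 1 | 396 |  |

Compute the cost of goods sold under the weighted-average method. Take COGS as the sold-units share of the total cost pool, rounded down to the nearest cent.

COGS = $6,665.49

Sale 1, sell 396: 396/541 × $9,106.15 → $6,665.49
Ending inventory (cost pool remaining) = $2,440.66
Check: goods available $9,106.15 = COGS $6,665.49 + ending $2,440.66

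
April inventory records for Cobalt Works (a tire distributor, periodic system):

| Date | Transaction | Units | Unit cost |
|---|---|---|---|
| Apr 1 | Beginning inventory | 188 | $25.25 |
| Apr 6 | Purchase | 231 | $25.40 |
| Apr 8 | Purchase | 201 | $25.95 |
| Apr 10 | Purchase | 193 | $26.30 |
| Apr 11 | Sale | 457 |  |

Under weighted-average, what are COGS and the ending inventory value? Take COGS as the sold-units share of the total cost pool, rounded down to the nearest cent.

COGS = $11,751.72; ending inventory = $9,154.53

Apr 11, sell 457: 457/813 × $20,906.25 → $11,751.72
Ending inventory (cost pool remaining) = $9,154.53
Check: goods available $20,906.25 = COGS $11,751.72 + ending $9,154.53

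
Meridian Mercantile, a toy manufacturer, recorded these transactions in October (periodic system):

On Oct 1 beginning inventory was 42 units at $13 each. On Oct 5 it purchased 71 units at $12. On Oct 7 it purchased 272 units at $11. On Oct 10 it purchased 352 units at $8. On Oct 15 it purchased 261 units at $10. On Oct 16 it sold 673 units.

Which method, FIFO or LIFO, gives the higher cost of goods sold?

FIFO

FIFO COGS: 42 @ $13 + 71 @ $12 + 272 @ $11 + 288 @ $8 = $6,694
LIFO COGS: 261 @ $10 + 352 @ $8 + 60 @ $11 = $6,086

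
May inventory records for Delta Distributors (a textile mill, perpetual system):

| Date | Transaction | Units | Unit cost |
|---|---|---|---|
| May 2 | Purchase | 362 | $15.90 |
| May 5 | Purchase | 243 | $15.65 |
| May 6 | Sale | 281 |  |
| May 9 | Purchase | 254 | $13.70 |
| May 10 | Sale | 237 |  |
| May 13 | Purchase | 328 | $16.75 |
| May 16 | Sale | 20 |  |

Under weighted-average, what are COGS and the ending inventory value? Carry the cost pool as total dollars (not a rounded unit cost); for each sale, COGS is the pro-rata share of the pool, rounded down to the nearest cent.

After May 2: 362 on hand, pool $5,755.80 (≈ $15.9000 each)
After May 5: 605 on hand, pool $9,558.75 (≈ $15.7996 each)
May 6, sell 281: 281/605 × $9,558.75 → $4,439.68
After May 9: 578 on hand, pool $8,598.87 (≈ $14.8769 each)
May 10, sell 237: 237/578 × $8,598.87 → $3,525.83
After May 13: 669 on hand, pool $10,567.04 (≈ $15.7953 each)
May 16, sell 20: 20/669 × $10,567.04 → $315.90
Total COGS = $4,439.68 + $3,525.83 + $315.90 = $8,281.41
Ending inventory (cost pool remaining) = $10,251.14
Check: goods available $18,532.55 = COGS $8,281.41 + ending $10,251.14

COGS = $8,281.41; ending inventory = $10,251.14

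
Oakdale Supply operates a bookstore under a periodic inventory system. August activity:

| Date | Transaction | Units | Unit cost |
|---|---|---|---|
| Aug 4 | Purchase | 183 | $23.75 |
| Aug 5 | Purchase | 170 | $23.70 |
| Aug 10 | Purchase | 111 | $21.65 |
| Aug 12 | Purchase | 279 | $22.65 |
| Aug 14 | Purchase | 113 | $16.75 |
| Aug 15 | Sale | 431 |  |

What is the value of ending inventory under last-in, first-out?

Aug 15, 431 sold [LIFO — newest first]: 113 @ $16.75 + 279 @ $22.65 + 39 @ $21.65 = $9,056.45
Ending inventory: 183 @ $23.75 + 170 @ $23.70 + 72 @ $21.65 = $9,934.05
Check: goods available $18,990.50 = COGS $9,056.45 + ending $9,934.05

Ending inventory = $9,934.05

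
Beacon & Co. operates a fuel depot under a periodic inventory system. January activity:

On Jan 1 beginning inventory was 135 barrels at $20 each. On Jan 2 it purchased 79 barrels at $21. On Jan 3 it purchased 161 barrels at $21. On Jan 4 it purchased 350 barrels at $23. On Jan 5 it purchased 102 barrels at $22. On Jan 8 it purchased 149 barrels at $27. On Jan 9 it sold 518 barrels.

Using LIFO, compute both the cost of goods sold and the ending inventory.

Jan 9, 518 sold [LIFO — newest first]: 149 @ $27 + 102 @ $22 + 267 @ $23 = $12,408
Ending inventory: 135 @ $20 + 79 @ $21 + 161 @ $21 + 83 @ $23 = $9,649

COGS = $12,408; ending inventory = $9,649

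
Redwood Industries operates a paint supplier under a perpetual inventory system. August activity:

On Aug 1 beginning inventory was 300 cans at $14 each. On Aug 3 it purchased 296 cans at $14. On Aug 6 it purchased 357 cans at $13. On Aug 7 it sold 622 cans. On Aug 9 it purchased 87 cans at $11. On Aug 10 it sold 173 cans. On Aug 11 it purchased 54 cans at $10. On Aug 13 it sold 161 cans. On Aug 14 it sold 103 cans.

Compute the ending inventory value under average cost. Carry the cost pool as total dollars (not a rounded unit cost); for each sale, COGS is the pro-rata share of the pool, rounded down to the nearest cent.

Ending inventory = $438.31

After Aug 1: 300 on hand, pool $4,200.00 (≈ $14.0000 each)
After Aug 3: 596 on hand, pool $8,344.00 (≈ $14.0000 each)
After Aug 6: 953 on hand, pool $12,985.00 (≈ $13.6254 each)
Aug 7, sell 622: 622/953 × $12,985.00 → $8,474.99
After Aug 9: 418 on hand, pool $5,467.01 (≈ $13.0790 each)
Aug 10, sell 173: 173/418 × $5,467.01 → $2,262.66
After Aug 11: 299 on hand, pool $3,744.35 (≈ $12.5229 each)
Aug 13, sell 161: 161/299 × $3,744.35 → $2,016.18
Aug 14, sell 103: 103/138 × $1,728.17 → $1,289.86
Total COGS = $8,474.99 + $2,262.66 + $2,016.18 + $1,289.86 = $14,043.69
Ending inventory (cost pool remaining) = $438.31
Check: goods available $14,482.00 = COGS $14,043.69 + ending $438.31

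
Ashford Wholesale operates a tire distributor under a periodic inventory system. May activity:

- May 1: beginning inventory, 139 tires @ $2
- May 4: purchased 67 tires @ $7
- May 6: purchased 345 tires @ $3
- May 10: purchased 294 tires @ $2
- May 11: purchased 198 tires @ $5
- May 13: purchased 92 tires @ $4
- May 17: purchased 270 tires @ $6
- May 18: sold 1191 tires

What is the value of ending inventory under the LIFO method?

May 18, 1191 sold [LIFO — newest first]: 270 @ $6 + 92 @ $4 + 198 @ $5 + 294 @ $2 + 337 @ $3 = $4,577
Ending inventory: 139 @ $2 + 67 @ $7 + 8 @ $3 = $771

Ending inventory = $771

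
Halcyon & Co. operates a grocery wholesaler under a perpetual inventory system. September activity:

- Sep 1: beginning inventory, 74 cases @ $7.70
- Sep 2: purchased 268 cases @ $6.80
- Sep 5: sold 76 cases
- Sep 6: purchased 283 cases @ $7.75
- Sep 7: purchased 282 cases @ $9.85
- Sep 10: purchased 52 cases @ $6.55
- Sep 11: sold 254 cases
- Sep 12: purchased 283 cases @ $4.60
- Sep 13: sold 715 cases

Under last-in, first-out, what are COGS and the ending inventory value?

COGS = $7,599.35; ending inventory = $1,406.20

Sep 5, 76 sold [LIFO — newest first]: 76 @ $6.80 = $516.80
Sep 11, 254 sold [LIFO — newest first]: 52 @ $6.55 + 202 @ $9.85 = $2,330.30
Sep 13, 715 sold [LIFO — newest first]: 283 @ $4.60 + 80 @ $9.85 + 283 @ $7.75 + 69 @ $6.80 = $4,752.25
Total COGS = $516.80 + $2,330.30 + $4,752.25 = $7,599.35
Ending inventory: 74 @ $7.70 + 123 @ $6.80 = $1,406.20
Check: goods available $9,005.55 = COGS $7,599.35 + ending $1,406.20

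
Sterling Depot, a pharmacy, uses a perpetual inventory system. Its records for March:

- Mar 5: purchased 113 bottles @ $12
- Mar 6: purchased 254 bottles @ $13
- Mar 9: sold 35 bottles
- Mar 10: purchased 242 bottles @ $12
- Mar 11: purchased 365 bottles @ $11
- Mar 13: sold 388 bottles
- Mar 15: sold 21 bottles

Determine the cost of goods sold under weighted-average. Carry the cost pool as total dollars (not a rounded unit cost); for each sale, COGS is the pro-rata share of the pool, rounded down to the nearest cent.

After Mar 5: 113 on hand, pool $1,356.00 (≈ $12.0000 each)
After Mar 6: 367 on hand, pool $4,658.00 (≈ $12.6921 each)
Mar 9, sell 35: 35/367 × $4,658.00 → $444.22
After Mar 10: 574 on hand, pool $7,117.78 (≈ $12.4003 each)
After Mar 11: 939 on hand, pool $11,132.78 (≈ $11.8560 each)
Mar 13, sell 388: 388/939 × $11,132.78 → $4,600.12
Mar 15, sell 21: 21/551 × $6,532.66 → $248.97
Total COGS = $444.22 + $4,600.12 + $248.97 = $5,293.31
Ending inventory (cost pool remaining) = $6,283.69

COGS = $5,293.31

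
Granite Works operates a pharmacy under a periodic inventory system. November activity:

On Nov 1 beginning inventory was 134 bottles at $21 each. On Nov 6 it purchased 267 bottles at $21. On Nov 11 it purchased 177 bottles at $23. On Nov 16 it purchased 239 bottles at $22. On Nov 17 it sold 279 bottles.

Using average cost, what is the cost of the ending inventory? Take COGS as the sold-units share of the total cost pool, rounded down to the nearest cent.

Nov 17, sell 279: 279/817 × $17,750.00 → $6,061.50
Ending inventory (cost pool remaining) = $11,688.50
Check: goods available $17,750.00 = COGS $6,061.50 + ending $11,688.50

Ending inventory = $11,688.50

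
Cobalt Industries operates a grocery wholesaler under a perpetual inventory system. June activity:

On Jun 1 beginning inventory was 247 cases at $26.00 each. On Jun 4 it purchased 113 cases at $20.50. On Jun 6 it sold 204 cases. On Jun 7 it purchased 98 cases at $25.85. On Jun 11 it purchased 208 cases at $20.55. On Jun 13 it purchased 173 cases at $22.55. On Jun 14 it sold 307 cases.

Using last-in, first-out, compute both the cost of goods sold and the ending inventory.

Jun 6, 204 sold [LIFO — newest first]: 113 @ $20.50 + 91 @ $26.00 = $4,682.50
Jun 14, 307 sold [LIFO — newest first]: 173 @ $22.55 + 134 @ $20.55 = $6,654.85
Total COGS = $4,682.50 + $6,654.85 = $11,337.35
Ending inventory: 156 @ $26.00 + 98 @ $25.85 + 74 @ $20.55 = $8,110.00

COGS = $11,337.35; ending inventory = $8,110.00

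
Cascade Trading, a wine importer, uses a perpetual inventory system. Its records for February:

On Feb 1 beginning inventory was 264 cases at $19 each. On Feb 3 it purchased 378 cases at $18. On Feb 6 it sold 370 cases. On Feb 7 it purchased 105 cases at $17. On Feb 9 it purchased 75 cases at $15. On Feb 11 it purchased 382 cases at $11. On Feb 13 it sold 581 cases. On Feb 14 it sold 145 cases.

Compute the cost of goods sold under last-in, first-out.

Feb 6, 370 sold [LIFO — newest first]: 370 @ $18 = $6,660
Feb 13, 581 sold [LIFO — newest first]: 382 @ $11 + 75 @ $15 + 105 @ $17 + 8 @ $18 + 11 @ $19 = $7,465
Feb 14, 145 sold [LIFO — newest first]: 145 @ $19 = $2,755
Total COGS = $6,660 + $7,465 + $2,755 = $16,880
Ending inventory: 108 @ $19 = $2,052

COGS = $16,880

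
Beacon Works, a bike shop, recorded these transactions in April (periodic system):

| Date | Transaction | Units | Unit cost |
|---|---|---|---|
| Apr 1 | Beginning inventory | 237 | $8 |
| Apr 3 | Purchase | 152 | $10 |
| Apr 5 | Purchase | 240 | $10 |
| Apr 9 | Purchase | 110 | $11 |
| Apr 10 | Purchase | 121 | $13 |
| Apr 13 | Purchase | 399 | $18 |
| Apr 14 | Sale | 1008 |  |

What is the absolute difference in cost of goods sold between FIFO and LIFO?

$2,482

FIFO COGS: 237 @ $8 + 152 @ $10 + 240 @ $10 + 110 @ $11 + 121 @ $13 + 148 @ $18 = $11,263
LIFO COGS: 399 @ $18 + 121 @ $13 + 110 @ $11 + 240 @ $10 + 138 @ $10 = $13,745
Difference = |$11,263 − $13,745| = $2,482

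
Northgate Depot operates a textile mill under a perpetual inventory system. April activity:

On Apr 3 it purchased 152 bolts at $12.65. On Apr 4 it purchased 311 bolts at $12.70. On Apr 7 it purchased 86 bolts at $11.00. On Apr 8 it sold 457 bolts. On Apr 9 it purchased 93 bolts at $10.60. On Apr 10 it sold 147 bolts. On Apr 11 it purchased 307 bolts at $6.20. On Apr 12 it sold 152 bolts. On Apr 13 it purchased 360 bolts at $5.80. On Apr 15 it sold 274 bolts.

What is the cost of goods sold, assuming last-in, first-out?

Apr 8, 457 sold [LIFO — newest first]: 86 @ $11.00 + 311 @ $12.70 + 60 @ $12.65 = $5,654.70
Apr 10, 147 sold [LIFO — newest first]: 93 @ $10.60 + 54 @ $12.65 = $1,668.90
Apr 12, 152 sold [LIFO — newest first]: 152 @ $6.20 = $942.40
Apr 15, 274 sold [LIFO — newest first]: 274 @ $5.80 = $1,589.20
Total COGS = $5,654.70 + $1,668.90 + $942.40 + $1,589.20 = $9,855.20
Ending inventory: 38 @ $12.65 + 155 @ $6.20 + 86 @ $5.80 = $1,940.50

COGS = $9,855.20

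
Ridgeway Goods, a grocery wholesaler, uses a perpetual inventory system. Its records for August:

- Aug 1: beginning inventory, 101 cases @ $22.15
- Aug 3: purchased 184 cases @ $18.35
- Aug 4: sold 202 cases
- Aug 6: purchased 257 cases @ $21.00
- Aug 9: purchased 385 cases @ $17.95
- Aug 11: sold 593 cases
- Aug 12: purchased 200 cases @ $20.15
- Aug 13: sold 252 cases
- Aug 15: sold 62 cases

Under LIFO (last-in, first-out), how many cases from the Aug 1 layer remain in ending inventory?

18

Aug 4, 202 sold [LIFO — newest first]: 184 @ $18.35 + 18 @ $22.15 = $3,775.10
Aug 11, 593 sold [LIFO — newest first]: 385 @ $17.95 + 208 @ $21.00 = $11,278.75
Aug 13, 252 sold [LIFO — newest first]: 200 @ $20.15 + 49 @ $21.00 + 3 @ $22.15 = $5,125.45
Aug 15, 62 sold [LIFO — newest first]: 62 @ $22.15 = $1,373.30
Total COGS = $3,775.10 + $11,278.75 + $5,125.45 + $1,373.30 = $21,552.60
Ending inventory: 18 @ $22.15 = $398.70
Check: goods available $21,951.30 = COGS $21,552.60 + ending $398.70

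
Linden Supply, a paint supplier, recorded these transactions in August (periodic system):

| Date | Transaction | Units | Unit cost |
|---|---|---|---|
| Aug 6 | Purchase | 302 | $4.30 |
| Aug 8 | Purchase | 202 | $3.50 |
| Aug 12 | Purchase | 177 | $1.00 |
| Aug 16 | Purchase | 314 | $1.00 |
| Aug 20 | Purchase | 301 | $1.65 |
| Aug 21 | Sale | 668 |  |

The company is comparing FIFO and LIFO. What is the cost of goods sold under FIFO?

COGS = $2,169.60

FIFO COGS: 302 @ $4.30 + 202 @ $3.50 + 164 @ $1.00 = $2,169.60
LIFO COGS: 301 @ $1.65 + 314 @ $1.00 + 53 @ $1.00 = $863.65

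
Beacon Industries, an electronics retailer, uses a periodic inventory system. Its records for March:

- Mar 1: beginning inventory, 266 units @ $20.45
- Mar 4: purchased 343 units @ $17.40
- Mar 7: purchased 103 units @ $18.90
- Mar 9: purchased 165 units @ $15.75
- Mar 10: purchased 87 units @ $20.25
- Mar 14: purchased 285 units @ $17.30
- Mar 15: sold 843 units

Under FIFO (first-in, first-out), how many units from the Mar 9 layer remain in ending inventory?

34

Mar 15, 843 sold [FIFO — oldest first]: 266 @ $20.45 + 343 @ $17.40 + 103 @ $18.90 + 131 @ $15.75 = $15,417.85
Ending inventory: 34 @ $15.75 + 87 @ $20.25 + 285 @ $17.30 = $7,227.75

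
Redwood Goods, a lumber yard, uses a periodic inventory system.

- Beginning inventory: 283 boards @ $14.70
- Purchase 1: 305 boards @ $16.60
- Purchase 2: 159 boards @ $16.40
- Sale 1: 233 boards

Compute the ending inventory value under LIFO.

Sale 1 (233) [LIFO — newest first]: 159 @ $16.40 + 74 @ $16.60 = $3,836.00
Ending inventory: 283 @ $14.70 + 231 @ $16.60 = $7,994.70

Ending inventory = $7,994.70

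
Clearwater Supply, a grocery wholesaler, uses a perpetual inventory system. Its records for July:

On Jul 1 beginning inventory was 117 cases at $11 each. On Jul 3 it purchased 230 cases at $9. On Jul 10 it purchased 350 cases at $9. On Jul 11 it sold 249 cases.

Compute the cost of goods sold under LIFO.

COGS = $2,241

Jul 11, 249 sold [LIFO — newest first]: 249 @ $9 = $2,241
Ending inventory: 117 @ $11 + 230 @ $9 + 101 @ $9 = $4,266
Check: goods available $6,507 = COGS $2,241 + ending $4,266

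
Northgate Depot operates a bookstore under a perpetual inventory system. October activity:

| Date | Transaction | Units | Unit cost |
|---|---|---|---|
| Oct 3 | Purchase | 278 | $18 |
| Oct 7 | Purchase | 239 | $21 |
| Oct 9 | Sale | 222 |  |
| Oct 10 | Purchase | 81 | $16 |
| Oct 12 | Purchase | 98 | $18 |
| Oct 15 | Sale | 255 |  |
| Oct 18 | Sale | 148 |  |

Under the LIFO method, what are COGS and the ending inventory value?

COGS = $11,805; ending inventory = $1,278

Oct 9, 222 sold [LIFO — newest first]: 222 @ $21 = $4,662
Oct 15, 255 sold [LIFO — newest first]: 98 @ $18 + 81 @ $16 + 17 @ $21 + 59 @ $18 = $4,479
Oct 18, 148 sold [LIFO — newest first]: 148 @ $18 = $2,664
Total COGS = $4,662 + $4,479 + $2,664 = $11,805
Ending inventory: 71 @ $18 = $1,278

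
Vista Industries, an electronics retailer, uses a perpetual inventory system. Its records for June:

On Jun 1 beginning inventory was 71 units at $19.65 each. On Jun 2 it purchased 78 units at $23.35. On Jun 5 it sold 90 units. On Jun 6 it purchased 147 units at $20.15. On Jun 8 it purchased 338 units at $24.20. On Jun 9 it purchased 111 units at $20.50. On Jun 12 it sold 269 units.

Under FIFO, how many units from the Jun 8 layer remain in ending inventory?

275

Jun 5, 90 sold [FIFO — oldest first]: 71 @ $19.65 + 19 @ $23.35 = $1,838.80
Jun 12, 269 sold [FIFO — oldest first]: 59 @ $23.35 + 147 @ $20.15 + 63 @ $24.20 = $5,864.30
Total COGS = $1,838.80 + $5,864.30 = $7,703.10
Ending inventory: 275 @ $24.20 + 111 @ $20.50 = $8,930.50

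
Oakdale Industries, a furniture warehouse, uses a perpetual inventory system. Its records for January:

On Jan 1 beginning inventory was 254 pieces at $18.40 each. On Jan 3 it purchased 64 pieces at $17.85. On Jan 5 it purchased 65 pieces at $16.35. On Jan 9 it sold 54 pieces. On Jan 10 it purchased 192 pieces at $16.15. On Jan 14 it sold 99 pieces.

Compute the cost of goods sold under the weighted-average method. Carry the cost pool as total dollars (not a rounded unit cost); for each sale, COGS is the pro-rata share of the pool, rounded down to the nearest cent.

COGS = $2,681.85

After Jan 1: 254 on hand, pool $4,673.60 (≈ $18.4000 each)
After Jan 3: 318 on hand, pool $5,816.00 (≈ $18.2893 each)
After Jan 5: 383 on hand, pool $6,878.75 (≈ $17.9602 each)
Jan 9, sell 54: 54/383 × $6,878.75 → $969.84
After Jan 10: 521 on hand, pool $9,009.71 (≈ $17.2931 each)
Jan 14, sell 99: 99/521 × $9,009.71 → $1,712.01
Total COGS = $969.84 + $1,712.01 = $2,681.85
Ending inventory (cost pool remaining) = $7,297.70
Check: goods available $9,979.55 = COGS $2,681.85 + ending $7,297.70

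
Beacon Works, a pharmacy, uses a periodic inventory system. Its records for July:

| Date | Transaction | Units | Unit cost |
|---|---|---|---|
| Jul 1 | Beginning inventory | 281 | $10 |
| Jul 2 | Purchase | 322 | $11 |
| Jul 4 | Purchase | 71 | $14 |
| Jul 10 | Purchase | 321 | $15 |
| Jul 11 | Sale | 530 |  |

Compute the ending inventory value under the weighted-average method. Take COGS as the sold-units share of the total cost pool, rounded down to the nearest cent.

Ending inventory = $5,683.29

Jul 11, sell 530: 530/995 × $12,161.00 → $6,477.71
Ending inventory (cost pool remaining) = $5,683.29
Check: goods available $12,161.00 = COGS $6,477.71 + ending $5,683.29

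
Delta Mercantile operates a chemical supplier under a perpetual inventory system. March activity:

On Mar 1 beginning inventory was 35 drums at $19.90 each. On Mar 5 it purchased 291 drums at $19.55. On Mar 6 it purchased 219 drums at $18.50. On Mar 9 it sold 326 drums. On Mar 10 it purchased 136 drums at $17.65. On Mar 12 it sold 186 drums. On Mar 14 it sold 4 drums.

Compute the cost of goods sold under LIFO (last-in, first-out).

COGS = $9,599.45

Mar 9, 326 sold [LIFO — newest first]: 219 @ $18.50 + 107 @ $19.55 = $6,143.35
Mar 12, 186 sold [LIFO — newest first]: 136 @ $17.65 + 50 @ $19.55 = $3,377.90
Mar 14, 4 sold [LIFO — newest first]: 4 @ $19.55 = $78.20
Total COGS = $6,143.35 + $3,377.90 + $78.20 = $9,599.45
Ending inventory: 35 @ $19.90 + 130 @ $19.55 = $3,238.00
Check: goods available $12,837.45 = COGS $9,599.45 + ending $3,238.00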